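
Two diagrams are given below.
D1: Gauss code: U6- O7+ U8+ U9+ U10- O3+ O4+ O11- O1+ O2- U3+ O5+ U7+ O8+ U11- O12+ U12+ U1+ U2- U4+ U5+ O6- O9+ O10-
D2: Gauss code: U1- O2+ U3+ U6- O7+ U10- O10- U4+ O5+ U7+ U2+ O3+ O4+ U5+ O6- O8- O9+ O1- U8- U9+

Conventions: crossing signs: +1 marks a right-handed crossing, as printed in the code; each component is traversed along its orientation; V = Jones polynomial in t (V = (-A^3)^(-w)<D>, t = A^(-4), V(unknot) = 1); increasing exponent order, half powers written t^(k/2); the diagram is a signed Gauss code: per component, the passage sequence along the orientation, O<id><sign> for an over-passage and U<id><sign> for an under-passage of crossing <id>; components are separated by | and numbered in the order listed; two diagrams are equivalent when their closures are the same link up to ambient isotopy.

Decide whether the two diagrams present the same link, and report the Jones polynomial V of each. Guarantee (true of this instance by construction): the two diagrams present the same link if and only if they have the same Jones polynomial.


equivalent: no
V(D1) = t + t^3 - t^4  (w +4, c 12, <D> = -A^-4 + 1 + A^8)
V(D2) = t - t^2 + 2t^3 - t^4 + t^5 - t^6  [10 crossings, <D> = -A^-18 + A^-14 - A^-10 + 2A^-6 - A^-2 + A^2, w = +2]
key observation: V(t) takes 2 values over 2 diagrams, fixing the grouping


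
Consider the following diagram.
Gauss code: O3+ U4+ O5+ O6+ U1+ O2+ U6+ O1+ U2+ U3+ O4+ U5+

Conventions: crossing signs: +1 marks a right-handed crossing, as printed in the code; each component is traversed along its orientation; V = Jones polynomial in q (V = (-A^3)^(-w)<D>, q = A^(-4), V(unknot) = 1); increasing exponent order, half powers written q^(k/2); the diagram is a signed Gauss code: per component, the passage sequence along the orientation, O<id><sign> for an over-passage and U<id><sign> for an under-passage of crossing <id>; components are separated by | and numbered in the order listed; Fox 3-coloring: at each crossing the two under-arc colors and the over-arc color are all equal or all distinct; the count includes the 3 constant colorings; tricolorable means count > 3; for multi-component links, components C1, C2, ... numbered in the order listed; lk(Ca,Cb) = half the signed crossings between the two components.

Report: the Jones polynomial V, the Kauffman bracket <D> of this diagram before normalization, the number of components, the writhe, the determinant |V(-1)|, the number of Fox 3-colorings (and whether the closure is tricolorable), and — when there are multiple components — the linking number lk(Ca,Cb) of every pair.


V = q^2 + 2q^4 - 2q^5 + q^6 - 2q^7 + q^8
<D> = A^-14 - 2A^-10 + A^-6 - 2A^-2 + 2A^2 + A^10 (w = +6)
1 component over 6 crossings, w = +6
27 Fox colorings among 3^6, |V(-1)| = 9: tricolorable
why: det 9 = |V(-1)|; divisible by 3, so tricolorable


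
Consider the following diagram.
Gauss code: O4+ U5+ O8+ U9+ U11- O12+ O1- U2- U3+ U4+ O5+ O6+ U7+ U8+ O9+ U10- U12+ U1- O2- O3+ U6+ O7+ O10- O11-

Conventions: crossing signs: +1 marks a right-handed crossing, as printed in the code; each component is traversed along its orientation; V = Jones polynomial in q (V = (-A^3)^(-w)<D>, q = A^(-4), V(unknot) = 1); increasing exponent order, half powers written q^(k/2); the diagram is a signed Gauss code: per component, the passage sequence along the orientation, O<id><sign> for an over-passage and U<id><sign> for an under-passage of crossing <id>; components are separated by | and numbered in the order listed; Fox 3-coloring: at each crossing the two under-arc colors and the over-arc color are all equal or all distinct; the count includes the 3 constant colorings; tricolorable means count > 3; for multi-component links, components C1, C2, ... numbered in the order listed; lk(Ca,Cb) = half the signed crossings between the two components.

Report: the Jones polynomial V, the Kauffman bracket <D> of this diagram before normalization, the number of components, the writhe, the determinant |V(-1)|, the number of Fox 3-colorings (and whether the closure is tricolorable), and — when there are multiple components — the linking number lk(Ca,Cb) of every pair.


V = q - q^2 + 2q^3 - q^4 + q^5 - q^6
<D> = -A^-12 + A^-8 - A^-4 + 2 - A^4 + A^8 (w = +4)
1 component over 12 crossings, w = +4
3 Fox colorings among 3^12, |V(-1)| = 7: not tricolorable
why: w = +4 (over 12 crossings) is diagram-only; (-A^3)^(-4) removes it from V


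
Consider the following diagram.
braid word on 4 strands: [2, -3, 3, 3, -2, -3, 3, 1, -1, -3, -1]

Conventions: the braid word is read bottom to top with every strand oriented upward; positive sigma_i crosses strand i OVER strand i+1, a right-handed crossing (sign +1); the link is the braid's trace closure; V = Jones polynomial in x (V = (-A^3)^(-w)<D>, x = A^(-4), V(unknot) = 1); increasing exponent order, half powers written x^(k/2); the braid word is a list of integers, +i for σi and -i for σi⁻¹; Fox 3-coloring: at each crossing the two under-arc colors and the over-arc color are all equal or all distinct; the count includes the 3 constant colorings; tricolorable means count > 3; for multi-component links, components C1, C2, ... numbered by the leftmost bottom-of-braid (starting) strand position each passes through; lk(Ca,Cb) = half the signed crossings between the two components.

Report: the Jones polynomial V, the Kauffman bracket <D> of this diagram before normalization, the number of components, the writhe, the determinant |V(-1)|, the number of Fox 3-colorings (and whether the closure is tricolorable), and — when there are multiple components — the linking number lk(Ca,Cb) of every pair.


Jones polynomial: V(x) = 1
<D> = -A^-3; writhe -1
components 1, writhe -1 (11 crossings)
3-colorings: 3 of 3^11, det 1 — not tricolorable
note: inverse pairs cancel, leaving σ2 σ3 σ2⁻¹ σ3⁻¹ σ1⁻¹


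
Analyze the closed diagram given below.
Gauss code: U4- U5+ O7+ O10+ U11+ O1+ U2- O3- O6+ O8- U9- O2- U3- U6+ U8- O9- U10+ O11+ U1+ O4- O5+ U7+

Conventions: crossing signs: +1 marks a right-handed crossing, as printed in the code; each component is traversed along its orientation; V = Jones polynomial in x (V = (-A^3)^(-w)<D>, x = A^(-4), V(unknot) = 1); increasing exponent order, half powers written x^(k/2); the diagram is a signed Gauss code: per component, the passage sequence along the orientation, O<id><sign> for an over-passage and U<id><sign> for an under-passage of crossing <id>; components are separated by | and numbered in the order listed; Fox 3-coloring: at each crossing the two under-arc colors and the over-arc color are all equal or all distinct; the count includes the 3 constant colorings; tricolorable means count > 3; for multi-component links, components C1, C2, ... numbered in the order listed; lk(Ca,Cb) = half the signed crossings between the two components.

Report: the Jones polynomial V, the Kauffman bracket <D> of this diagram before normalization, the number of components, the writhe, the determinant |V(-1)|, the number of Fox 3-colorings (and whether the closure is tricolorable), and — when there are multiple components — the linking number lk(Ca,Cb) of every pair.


V(x) = -x^-3 + x^-2 - x^-1 + 3 - x + x^2 - x^3
bracket: A^-9 - A^-5 + A^-1 - 3A^3 + A^7 - A^11 + A^15, w = +1
1 component, writhe +1, over 11 crossings
det 9, colorings 27 of 3^11 — tricolorable
observation: det 9 = |V(-1)|; divisible by 3, so tricolorable


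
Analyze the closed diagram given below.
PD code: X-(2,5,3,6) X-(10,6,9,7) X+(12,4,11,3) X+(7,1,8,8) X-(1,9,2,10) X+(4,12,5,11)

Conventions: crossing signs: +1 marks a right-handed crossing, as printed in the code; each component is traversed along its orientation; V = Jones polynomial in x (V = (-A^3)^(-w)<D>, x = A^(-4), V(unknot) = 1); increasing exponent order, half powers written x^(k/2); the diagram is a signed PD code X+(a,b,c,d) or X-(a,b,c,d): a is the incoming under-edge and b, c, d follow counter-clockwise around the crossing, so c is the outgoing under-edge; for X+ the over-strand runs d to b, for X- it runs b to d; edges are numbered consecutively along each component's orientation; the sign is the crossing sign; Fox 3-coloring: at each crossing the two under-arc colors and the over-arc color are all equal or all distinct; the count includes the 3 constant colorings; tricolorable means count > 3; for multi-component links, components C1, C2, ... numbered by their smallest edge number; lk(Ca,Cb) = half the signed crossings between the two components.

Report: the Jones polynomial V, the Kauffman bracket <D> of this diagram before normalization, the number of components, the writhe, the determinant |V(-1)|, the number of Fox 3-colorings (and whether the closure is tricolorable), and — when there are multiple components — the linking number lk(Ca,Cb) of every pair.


V = x^-2 + 2 + x^2
<D> = A^-8 + 2 + A^8 (w = 0)
3 components over 6 crossings, w = 0
lk(C1,C2): -1
lk(C1,C3) = +1
linking number lk(C2,C3) = 0
3 Fox colorings among 3^6, |V(-1)| = 4: not tricolorable
why: summing lk over 3 pairs gives 0


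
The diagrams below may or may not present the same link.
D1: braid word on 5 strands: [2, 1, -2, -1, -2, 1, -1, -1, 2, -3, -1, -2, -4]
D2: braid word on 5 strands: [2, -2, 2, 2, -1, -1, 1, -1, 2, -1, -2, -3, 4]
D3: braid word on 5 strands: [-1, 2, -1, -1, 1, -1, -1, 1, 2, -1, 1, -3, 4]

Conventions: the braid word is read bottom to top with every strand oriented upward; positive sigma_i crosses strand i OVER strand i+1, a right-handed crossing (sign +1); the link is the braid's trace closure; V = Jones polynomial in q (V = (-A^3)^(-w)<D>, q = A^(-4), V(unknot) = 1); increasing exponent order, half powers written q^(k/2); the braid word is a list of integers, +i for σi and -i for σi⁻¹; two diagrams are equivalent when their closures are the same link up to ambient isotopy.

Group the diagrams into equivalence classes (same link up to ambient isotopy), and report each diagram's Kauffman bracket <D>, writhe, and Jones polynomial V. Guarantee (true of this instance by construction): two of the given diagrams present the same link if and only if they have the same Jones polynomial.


equivalence classes: {D1} | {D2, D3}
D1 (bracket A^-13 + A^-5; 13 crossings at w = -5): V = -q^(-5/2) - q^(-1/2)
V(D2) = q^(-7/2) - 2q^(-5/2) + q^(-3/2) - 2q^(-1/2) + q^(1/2) - q^(3/2)  (w -1, c 13, <D> = A^-9 - A^-5 + 2A^-1 - A^3 + 2A^7 - A^11)
D3 (bracket A^-9 - A^-5 + 2A^-1 - A^3 + 2A^7 - A^11; 13 crossings at w = -1): V = q^(-7/2) - 2q^(-5/2) + q^(-3/2) - 2q^(-1/2) + q^(1/2) - q^(3/2)
key observation: 2 classes among 3 diagrams; unequal V(q) rules out equality


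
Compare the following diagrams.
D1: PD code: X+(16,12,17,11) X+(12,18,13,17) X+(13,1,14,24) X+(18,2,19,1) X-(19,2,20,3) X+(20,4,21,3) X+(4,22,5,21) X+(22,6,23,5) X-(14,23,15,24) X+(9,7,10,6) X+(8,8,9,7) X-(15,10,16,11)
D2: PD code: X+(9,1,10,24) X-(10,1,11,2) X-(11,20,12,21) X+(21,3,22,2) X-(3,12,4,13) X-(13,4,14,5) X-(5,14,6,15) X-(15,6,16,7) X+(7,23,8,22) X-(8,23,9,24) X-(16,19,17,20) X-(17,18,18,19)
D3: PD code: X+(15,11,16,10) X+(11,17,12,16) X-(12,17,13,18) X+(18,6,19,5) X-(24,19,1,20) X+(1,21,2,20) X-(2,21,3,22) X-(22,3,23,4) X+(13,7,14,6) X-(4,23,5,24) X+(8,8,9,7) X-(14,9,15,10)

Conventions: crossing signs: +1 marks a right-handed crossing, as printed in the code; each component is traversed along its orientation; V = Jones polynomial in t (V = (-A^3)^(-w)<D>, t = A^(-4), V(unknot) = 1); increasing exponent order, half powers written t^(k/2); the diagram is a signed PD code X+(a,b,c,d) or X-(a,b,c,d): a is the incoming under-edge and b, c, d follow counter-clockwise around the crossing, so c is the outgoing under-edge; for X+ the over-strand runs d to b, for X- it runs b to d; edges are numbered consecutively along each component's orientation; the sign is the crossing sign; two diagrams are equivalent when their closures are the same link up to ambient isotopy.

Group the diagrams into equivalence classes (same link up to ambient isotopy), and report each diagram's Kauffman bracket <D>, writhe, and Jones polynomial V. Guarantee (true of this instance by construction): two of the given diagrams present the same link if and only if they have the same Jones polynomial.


classes: {D1} | {D2} | {D3}
V(D1) = t + t^3 - t^4  [12 crossings, <D> = -A^2 + A^6 + A^14, w = +6]
V(D2) = -t^-7 + t^-6 - t^-5 + t^-4 + t^-2  [12 crossings, <D> = A^-10 + A^-2 - A^2 + A^6 - A^10, w = -6]
D3 (bracket A^4 + A^12 - A^16; 12 crossings at w = 0): V = -t^-4 + t^-3 + t^-1
note: 3 values of V(t) split the 3 diagrams


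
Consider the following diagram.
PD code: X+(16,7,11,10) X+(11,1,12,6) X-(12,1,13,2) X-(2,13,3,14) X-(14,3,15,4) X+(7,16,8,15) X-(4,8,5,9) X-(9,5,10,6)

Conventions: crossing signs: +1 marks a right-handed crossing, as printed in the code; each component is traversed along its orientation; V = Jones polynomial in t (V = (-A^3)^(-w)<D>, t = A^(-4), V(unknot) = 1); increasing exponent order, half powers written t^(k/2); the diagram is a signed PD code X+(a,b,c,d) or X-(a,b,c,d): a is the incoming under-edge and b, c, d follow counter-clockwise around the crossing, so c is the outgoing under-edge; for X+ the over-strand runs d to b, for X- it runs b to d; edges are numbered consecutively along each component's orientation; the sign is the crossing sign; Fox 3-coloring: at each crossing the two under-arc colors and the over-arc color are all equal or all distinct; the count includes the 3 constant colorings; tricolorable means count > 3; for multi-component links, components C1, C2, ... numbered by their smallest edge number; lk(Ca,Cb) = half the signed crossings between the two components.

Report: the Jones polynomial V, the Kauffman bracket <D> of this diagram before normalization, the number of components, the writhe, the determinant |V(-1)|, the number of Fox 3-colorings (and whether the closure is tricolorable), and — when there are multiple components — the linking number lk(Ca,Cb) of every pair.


V = t^-5 - 2t^-4 + 3t^-3 - t^-2 + 3t^-1 - 1 + t
<D> = A^-10 - A^-6 + 3A^-2 - A^2 + 3A^6 - 2A^10 + A^14 (w = -2)
3 components over 8 crossings, w = -2
lk(C1,C2): -1
lk(C1,C3) = -1
linking number lk(C2,C3) = +1
9 Fox colorings among 3^8, |V(-1)| = 12: tricolorable
why: w = -2 shifts under R1 moves; the (-A^3)^(2) factor cancels that in V


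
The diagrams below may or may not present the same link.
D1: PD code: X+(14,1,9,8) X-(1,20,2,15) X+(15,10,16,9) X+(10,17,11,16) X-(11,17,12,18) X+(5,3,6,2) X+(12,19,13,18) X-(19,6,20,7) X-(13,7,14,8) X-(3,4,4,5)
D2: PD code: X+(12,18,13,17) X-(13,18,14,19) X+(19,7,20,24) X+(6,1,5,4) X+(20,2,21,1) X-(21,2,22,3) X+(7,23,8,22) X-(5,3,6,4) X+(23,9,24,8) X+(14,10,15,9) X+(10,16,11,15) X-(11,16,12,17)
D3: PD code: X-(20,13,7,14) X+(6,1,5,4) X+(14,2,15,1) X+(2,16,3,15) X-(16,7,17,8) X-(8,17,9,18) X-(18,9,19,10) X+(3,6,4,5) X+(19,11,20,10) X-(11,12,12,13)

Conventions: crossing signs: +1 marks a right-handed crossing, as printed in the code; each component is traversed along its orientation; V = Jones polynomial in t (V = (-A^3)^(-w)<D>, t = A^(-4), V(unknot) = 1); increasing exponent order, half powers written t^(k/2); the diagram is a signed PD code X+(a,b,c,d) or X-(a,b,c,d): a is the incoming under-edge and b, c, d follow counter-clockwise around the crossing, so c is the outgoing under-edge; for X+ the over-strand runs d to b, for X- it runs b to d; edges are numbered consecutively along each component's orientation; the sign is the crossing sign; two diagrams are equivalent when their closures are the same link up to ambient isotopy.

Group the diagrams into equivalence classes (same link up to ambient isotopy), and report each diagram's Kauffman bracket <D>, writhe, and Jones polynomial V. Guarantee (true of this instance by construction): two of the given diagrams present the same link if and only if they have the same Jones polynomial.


classes: {D1} | {D2} | {D3}
V(D1) = t^-2 + 2 + t^2  [10 crossings, <D> = A^-8 + 2 + A^8, w = 0]
V(D2) = 1 + 2t + 2t^2 + t^3 - t^4 - t^5  (w +4, c 12, <D> = -A^-8 - A^-4 + 1 + 2A^4 + 2A^8 + A^12)
V(D3) = -t^-3 + t^-2 - 2t^-1 + 3 - t + 3t^2 + t^4  [10 crossings, <D> = A^-16 + 3A^-8 - A^-4 + 3 - 2A^4 + A^8 - A^12, w = 0]
note: 3 values of V(t) split the 3 diagrams


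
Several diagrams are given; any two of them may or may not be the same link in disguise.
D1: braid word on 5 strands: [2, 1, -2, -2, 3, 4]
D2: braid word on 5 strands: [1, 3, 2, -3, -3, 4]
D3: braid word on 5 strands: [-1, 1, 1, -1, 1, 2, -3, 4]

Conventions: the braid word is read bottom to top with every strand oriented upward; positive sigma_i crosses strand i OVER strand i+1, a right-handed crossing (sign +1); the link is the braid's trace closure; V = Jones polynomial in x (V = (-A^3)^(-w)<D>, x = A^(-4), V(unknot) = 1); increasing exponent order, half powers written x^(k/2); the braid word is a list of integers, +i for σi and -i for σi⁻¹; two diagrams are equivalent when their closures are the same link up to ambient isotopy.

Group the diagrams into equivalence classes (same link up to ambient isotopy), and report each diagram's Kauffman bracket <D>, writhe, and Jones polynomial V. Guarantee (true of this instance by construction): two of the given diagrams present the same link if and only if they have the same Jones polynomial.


classes: {D1, D2, D3}
V(D1) = 1  [6 crossings, <D> = A^6, w = +2]
V(D2) = 1  [6 crossings, <D> = A^6, w = +2]
D3 (bracket A^6; 8 crossings at w = +2): V = 1
note: one V(x) for all 3 diagrams — one class (guaranteed)


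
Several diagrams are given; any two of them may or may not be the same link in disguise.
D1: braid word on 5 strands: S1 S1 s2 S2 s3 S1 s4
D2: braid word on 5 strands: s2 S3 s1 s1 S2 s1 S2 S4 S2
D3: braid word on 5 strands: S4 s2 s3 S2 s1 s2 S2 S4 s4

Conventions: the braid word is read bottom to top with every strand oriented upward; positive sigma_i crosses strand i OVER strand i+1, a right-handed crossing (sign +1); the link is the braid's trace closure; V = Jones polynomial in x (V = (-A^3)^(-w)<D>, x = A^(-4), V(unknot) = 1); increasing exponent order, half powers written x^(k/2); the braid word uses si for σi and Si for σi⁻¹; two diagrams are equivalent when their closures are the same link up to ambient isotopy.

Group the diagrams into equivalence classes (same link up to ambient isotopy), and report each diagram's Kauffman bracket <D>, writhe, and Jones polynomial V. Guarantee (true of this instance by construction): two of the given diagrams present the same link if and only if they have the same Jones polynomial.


classes: {D1} | {D2} | {D3}
V(D1) = x^(-9/2) - x^(-5/2) - x^(-3/2) - x^(-1/2)  [7 crossings, <D> = A^-1 + A^3 + A^7 - A^15, w = -1]
V(D2) = -x^(-3/2) + x^(-1/2) - 2x^(1/2) + x^(3/2) - 2x^(5/2) + x^(7/2)  (w -1, c 9, <D> = -A^-17 + 2A^-13 - A^-9 + 2A^-5 - A^-1 + A^3)
V(D3) = -x^(-1/2) - x^(1/2)  (w +1, c 9, <D> = A + A^5)
insight: 3 classes among 3 diagrams; unequal V(x) rules out equality


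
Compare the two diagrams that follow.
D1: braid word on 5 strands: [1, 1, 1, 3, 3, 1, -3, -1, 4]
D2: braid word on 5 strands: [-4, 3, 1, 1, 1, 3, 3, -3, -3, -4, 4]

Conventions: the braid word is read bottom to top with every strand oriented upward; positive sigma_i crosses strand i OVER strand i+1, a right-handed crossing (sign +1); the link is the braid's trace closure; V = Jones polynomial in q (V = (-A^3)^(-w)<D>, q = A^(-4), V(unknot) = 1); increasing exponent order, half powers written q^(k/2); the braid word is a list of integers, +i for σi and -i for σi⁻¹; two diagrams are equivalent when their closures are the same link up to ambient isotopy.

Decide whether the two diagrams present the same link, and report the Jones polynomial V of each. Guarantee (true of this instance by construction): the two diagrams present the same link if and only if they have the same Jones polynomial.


equivalent: yes
V(D1) = -q^(1/2) - q^(3/2) - q^(5/2) + q^(9/2)  (w +5, c 9, <D> = -A^-3 + A^5 + A^9 + A^13)
D2 (bracket -A^-9 + A^-1 + A^3 + A^7; 11 crossings at w = +3): V = -q^(1/2) - q^(3/2) - q^(5/2) + q^(9/2)
why: one V(q) for all 2 diagrams — one class (guaranteed)


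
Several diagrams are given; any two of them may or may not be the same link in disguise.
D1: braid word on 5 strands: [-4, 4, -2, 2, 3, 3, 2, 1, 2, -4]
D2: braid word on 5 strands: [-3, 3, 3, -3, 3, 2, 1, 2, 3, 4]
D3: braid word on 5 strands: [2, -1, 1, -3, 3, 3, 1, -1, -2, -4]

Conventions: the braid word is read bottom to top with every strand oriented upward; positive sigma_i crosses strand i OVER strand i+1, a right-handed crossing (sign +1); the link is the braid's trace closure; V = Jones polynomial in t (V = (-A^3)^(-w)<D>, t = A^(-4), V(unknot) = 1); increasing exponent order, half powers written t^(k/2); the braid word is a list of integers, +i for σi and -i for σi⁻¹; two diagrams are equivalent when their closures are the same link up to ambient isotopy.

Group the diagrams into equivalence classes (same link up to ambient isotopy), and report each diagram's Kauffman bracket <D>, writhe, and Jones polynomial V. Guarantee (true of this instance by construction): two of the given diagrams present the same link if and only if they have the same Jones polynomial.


equivalence classes: {D1, D2} | {D3}
D1 (bracket A^-8 + 2 + A^8; 10 crossings at w = +4): V = t + 2t^3 + t^5
D2 (bracket A^-2 + 2A^6 + A^14; 10 crossings at w = +6): V = t + 2t^3 + t^5
D3 (bracket A^-4 + 2 + A^4; 10 crossings at w = 0): V = t^-1 + 2 + t
key observation: V(t) takes 2 values over 3 diagrams, fixing the grouping


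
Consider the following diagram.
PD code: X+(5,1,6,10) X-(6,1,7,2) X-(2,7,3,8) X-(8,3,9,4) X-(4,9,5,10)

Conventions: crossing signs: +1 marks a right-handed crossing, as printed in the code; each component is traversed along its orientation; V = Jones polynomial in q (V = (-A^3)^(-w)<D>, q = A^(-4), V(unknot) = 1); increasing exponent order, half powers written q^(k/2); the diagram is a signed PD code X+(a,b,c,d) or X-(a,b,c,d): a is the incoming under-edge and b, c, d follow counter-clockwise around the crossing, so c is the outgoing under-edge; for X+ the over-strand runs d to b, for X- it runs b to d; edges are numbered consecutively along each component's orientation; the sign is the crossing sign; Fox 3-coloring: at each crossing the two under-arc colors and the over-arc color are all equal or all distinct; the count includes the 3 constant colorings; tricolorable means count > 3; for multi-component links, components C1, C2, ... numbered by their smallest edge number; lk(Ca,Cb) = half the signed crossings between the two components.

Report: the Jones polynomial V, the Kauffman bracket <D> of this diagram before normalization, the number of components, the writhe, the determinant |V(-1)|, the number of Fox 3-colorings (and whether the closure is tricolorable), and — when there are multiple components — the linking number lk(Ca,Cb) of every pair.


V = -q^-4 + q^-3 + q^-1
<D> = -A^-5 - A^3 + A^7 (w = -3)
1 component over 5 crossings, w = -3
9 Fox colorings among 3^5, |V(-1)| = 3: tricolorable
why: det 3 = |V(-1)|; divisible by 3, so tricolorable


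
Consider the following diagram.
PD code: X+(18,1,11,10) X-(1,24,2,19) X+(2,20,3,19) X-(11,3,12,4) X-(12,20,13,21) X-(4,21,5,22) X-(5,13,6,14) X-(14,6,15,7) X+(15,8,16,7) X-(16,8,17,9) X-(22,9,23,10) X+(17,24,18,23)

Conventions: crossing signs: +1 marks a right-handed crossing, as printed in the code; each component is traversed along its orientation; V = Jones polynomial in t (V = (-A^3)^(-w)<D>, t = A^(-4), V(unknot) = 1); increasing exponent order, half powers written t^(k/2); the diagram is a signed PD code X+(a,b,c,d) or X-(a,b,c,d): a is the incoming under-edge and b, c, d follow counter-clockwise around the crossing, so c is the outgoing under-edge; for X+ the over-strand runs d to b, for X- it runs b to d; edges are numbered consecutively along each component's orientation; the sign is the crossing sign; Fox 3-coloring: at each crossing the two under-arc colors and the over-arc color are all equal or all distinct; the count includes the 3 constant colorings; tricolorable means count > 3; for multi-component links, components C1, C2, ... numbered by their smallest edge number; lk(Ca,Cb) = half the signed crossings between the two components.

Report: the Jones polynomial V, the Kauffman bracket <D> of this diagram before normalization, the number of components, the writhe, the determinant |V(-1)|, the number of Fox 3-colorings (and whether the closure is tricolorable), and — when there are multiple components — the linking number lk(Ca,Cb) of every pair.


Jones polynomial: V(t) = t^-5 + 2t^-3 + t^-1
<D> = A^-8 + 2 + A^8; writhe -4
components 3, writhe -4 (12 crossings)
linking number lk(C1,C2) = -1
lk(C1,C3): -1
lk(C2,C3) = 0
3-colorings: 3 of 3^12, det 4 — not tricolorable
note: span 4 respects span(V) <= c + mu - 1 = 14 for this 3-component diagram


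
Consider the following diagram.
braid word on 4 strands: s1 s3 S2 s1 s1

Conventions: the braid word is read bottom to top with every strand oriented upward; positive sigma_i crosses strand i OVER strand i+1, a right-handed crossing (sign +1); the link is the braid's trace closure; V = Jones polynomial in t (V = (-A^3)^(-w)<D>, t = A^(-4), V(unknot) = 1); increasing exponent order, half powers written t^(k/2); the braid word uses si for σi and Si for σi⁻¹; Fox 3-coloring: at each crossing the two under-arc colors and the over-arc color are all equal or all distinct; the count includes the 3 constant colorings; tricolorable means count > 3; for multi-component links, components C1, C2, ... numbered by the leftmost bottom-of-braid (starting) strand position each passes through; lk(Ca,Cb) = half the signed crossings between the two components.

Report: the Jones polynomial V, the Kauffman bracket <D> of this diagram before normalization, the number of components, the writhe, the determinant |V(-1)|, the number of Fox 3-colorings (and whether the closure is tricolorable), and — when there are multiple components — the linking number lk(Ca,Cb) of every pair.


Jones polynomial: V(t) = t + t^3 - t^4
<D> = A^-7 - A^-3 - A^5; writhe +3
components 1, writhe +3 (5 crossings)
3-colorings: 9 of 3^5, det 3 — tricolorable
note: V spans 3 powers of t: at least 3 crossings in any diagram


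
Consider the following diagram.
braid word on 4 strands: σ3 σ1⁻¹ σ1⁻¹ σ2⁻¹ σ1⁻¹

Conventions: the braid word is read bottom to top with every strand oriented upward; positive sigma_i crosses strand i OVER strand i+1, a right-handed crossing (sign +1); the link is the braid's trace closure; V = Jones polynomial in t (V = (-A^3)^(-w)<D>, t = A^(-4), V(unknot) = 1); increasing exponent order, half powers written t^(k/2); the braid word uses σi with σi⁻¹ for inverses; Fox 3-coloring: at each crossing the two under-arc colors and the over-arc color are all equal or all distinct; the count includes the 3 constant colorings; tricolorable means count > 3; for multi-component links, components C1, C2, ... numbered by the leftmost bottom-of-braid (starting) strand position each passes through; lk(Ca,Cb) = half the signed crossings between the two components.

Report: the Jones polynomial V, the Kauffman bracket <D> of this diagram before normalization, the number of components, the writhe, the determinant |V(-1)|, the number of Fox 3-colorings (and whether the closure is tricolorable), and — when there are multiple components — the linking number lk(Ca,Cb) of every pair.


V = -t^-4 + t^-3 + t^-1
<D> = -A^-5 - A^3 + A^7 (w = -3)
1 component over 5 crossings, w = -3
9 Fox colorings among 3^5, |V(-1)| = 3: tricolorable
why: w = -3 shifts under R1 moves; the (-A^3)^(3) factor cancels that in V


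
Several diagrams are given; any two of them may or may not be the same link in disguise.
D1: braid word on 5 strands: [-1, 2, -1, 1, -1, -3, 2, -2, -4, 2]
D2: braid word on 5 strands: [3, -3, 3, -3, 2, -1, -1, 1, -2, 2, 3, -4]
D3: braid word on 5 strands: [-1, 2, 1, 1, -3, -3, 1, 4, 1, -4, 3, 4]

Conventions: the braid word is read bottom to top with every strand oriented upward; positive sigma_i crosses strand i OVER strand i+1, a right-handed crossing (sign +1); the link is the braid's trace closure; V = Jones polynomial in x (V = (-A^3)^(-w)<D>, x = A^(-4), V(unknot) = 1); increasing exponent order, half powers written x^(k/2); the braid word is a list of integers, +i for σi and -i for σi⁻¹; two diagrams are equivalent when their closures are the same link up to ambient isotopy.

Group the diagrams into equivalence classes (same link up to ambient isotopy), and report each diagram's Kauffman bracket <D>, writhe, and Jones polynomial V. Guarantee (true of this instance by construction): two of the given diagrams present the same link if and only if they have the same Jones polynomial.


equivalence classes: {D1} | {D2} | {D3}
D1 (bracket A^-14 - A^-10 + A^-6 - A^-2 + A^2; 10 crossings at w = -2): V = x^-2 - x^-1 + 1 - x + x^2
D2 (bracket 1; 12 crossings at w = 0): V = 1
V(D3) = x + x^3 - x^4  (w +4, c 12, <D> = -A^-4 + 1 + A^8)
observation: V(x) takes 3 values over 3 diagrams, fixing the grouping


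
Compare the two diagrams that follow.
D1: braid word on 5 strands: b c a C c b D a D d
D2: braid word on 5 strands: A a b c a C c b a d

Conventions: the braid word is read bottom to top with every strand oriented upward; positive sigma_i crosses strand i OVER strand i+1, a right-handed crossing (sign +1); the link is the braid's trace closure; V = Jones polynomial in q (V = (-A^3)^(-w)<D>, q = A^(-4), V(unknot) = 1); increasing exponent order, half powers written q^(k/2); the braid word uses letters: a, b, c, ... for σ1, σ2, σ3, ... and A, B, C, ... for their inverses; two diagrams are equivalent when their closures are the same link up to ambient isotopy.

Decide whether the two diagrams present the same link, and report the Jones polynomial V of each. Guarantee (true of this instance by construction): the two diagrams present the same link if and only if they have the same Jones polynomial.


same link: yes
V(D1) = q + q^3 - q^4  [10 crossings, <D> = -A^-4 + 1 + A^8, w = +4]
V(D2) = q + q^3 - q^4  (w +6, c 10, <D> = -A^2 + A^6 + A^14)
note: all 2 diagrams share one V(q), hence one class


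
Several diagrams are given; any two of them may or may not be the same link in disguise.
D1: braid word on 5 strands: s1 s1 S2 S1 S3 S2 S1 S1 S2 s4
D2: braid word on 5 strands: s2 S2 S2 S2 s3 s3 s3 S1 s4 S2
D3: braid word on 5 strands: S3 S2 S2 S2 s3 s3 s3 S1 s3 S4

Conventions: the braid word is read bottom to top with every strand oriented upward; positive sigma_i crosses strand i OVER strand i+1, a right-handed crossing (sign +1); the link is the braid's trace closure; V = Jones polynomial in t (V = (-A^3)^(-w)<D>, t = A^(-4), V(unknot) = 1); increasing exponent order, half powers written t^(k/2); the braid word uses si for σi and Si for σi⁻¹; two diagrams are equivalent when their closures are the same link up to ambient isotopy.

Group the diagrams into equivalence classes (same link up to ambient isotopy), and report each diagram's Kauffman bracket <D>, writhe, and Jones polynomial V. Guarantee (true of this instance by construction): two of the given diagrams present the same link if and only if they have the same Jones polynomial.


equivalence classes: {D1} | {D2, D3}
D1 (bracket A^-8 - A^-4 + 2 - A^4 + A^8 - A^12; 10 crossings at w = -4): V = -t^-6 + t^-5 - t^-4 + 2t^-3 - t^-2 + t^-1
V(D2) = -t^-3 + t^-2 - t^-1 + 3 - t + t^2 - t^3  [10 crossings, <D> = -A^-12 + A^-8 - A^-4 + 3 - A^4 + A^8 - A^12, w = 0]
V(D3) = -t^-3 + t^-2 - t^-1 + 3 - t + t^2 - t^3  (w -2, c 10, <D> = -A^-18 + A^-14 - A^-10 + 3A^-6 - A^-2 + A^2 - A^6)
observation: V(t) takes 2 values over 3 diagrams, fixing the grouping


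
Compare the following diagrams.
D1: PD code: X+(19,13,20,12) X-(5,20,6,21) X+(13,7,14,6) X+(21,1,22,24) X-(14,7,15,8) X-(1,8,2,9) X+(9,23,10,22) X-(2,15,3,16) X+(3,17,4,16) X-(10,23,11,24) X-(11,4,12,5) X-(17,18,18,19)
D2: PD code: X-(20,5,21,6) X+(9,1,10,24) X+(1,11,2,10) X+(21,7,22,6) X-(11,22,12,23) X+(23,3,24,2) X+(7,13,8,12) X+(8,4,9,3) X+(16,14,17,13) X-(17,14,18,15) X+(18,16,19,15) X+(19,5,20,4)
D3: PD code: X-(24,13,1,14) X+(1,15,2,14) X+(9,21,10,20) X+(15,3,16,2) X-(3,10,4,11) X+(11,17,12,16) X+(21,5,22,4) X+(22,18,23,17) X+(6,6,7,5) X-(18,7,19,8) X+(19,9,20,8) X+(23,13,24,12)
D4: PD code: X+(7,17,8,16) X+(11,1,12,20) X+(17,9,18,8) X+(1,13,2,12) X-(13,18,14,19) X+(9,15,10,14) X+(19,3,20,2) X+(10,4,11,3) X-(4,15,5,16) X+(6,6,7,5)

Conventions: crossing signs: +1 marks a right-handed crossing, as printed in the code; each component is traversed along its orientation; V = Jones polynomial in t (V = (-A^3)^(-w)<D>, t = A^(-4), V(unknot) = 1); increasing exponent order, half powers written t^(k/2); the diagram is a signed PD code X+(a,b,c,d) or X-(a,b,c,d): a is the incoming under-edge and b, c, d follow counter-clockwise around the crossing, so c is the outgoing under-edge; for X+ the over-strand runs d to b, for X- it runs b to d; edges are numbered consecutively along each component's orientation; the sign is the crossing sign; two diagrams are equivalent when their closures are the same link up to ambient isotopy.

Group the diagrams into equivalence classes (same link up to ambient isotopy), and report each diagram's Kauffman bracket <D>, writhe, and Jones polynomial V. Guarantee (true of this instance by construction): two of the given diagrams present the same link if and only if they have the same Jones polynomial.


equivalence classes: {D1} | {D2, D3, D4}
D1 (bracket A^-2 + A^6 - A^10; 12 crossings at w = -2): V = -t^-4 + t^-3 + t^-1
V(D2) = t - t^2 + 2t^3 - t^4 + t^5 - t^6  (w +6, c 12, <D> = -A^-6 + A^-2 - A^2 + 2A^6 - A^10 + A^14)
V(D3) = t - t^2 + 2t^3 - t^4 + t^5 - t^6  [12 crossings, <D> = -A^-6 + A^-2 - A^2 + 2A^6 - A^10 + A^14, w = +6]
D4 (bracket -A^-6 + A^-2 - A^2 + 2A^6 - A^10 + A^14; 10 crossings at w = +6): V = t - t^2 + 2t^3 - t^4 + t^5 - t^6
observation: V(t) takes 2 values over 4 diagrams, fixing the grouping


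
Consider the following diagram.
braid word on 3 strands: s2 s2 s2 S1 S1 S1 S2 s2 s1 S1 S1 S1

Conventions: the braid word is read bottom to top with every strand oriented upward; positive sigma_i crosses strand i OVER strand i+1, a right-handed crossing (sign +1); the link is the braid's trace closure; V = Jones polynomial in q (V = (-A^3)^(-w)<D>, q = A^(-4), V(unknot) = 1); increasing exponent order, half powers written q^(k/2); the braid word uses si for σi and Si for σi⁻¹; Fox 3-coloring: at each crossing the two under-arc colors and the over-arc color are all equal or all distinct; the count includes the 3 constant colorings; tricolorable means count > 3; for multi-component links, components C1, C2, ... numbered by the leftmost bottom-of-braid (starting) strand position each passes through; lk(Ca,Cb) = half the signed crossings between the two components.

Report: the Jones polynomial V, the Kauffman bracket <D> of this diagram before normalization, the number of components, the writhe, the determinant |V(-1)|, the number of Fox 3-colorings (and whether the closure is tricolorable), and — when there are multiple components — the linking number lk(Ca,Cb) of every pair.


V = -q^-6 + q^-5 - 2q^-4 + 3q^-3 - 2q^-2 + 3q^-1 - 1 + q - q^2
<D> = -A^-14 + A^-10 - A^-6 + 3A^-2 - 2A^2 + 3A^6 - 2A^10 + A^14 - A^18 (w = -2)
1 component over 12 crossings, w = -2
9 Fox colorings among 3^12, |V(-1)| = 15: tricolorable
why: the span of V is 8, forcing >= 8 crossings in any diagram


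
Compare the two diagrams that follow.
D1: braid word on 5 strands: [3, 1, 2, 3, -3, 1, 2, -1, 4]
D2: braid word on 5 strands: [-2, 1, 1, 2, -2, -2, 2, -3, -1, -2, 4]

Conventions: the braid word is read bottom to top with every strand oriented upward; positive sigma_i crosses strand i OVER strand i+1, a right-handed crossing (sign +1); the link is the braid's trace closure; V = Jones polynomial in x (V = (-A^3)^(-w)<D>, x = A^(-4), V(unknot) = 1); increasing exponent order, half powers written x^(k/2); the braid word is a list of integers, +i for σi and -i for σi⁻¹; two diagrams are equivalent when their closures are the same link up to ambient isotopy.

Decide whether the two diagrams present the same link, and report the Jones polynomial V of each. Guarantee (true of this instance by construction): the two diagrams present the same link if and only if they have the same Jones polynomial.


equivalent: no
V(D1) = -x^(1/2) - x^(5/2)  (w +5, c 9, <D> = A^5 + A^13)
V(D2) = -x^(-5/2) - x^(-1/2)  [11 crossings, <D> = A^-1 + A^7, w = -1]
key observation: 2 classes among 2 diagrams; unequal V(x) rules out equality


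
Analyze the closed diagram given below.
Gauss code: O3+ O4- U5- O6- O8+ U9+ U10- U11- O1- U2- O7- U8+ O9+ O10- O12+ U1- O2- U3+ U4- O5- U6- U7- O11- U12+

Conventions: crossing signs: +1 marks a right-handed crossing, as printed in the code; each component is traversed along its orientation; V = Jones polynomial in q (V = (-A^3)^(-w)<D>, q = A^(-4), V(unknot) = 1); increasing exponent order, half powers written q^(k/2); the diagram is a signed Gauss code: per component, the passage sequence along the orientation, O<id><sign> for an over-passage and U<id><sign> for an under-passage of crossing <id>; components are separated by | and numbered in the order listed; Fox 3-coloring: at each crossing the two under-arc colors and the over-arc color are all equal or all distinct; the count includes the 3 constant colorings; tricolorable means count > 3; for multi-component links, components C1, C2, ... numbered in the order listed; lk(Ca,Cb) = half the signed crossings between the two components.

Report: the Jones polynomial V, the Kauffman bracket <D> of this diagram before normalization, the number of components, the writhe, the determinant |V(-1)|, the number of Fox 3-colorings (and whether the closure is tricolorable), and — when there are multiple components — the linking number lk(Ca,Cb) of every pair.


V(q) = q^-7 - 2q^-6 + 2q^-5 - 3q^-4 + 3q^-3 - 2q^-2 + 2q^-1
bracket: 2A^-8 - 2A^-4 + 3 - 3A^4 + 2A^8 - 2A^12 + A^16, w = -4
1 component, writhe -4, over 12 crossings
det 15, colorings 9 of 3^12 — tricolorable
observation: w = -4 shifts under R1 moves; the (-A^3)^(4) factor cancels that in V


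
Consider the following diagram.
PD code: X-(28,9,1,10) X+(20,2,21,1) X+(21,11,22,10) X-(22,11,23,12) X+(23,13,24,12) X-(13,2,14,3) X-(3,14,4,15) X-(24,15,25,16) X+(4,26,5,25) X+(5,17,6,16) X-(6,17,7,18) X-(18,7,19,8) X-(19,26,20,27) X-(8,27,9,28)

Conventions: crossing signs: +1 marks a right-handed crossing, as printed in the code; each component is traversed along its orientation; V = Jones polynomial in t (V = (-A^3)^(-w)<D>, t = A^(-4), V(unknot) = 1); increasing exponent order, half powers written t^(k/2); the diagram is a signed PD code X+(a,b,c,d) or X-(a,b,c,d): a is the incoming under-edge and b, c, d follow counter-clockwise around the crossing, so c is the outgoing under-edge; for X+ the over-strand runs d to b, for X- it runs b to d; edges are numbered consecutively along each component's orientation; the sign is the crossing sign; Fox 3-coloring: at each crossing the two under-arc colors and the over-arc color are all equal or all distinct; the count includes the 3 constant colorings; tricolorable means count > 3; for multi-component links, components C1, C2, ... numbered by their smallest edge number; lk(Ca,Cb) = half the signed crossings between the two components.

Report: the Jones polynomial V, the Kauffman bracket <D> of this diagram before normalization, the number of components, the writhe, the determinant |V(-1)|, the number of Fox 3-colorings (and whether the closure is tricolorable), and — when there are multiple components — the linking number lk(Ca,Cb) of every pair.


V(t) = -t^-4 + t^-3 + t^-1
bracket: A^-8 + 1 - A^4, w = -4
1 component, writhe -4, over 14 crossings
det 3, colorings 9 of 3^14 — tricolorable
observation: w = -4 (over 14 crossings) is diagram-only; (-A^3)^(4) removes it from V


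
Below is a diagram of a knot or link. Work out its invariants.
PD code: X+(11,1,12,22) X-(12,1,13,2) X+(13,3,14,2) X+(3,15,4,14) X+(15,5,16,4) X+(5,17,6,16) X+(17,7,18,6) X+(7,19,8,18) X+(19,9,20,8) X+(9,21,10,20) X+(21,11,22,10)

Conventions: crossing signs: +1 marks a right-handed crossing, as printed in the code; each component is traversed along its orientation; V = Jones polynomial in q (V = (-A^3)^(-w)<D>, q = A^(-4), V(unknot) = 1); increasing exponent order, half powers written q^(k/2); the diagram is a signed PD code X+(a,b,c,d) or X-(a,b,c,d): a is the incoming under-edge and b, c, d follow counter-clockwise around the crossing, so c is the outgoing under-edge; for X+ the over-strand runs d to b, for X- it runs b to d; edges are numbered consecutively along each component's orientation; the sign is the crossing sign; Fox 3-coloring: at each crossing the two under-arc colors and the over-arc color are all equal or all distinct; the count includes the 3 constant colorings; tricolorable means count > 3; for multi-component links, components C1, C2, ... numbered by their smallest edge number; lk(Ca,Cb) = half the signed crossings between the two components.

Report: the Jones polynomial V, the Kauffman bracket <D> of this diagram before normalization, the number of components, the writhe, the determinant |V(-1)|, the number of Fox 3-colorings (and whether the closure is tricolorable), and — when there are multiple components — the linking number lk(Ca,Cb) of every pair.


V(q) = q^4 + q^6 - q^7 + q^8 - q^9 + q^10 - q^11 + q^12 - q^13
bracket: A^-25 - A^-21 + A^-17 - A^-13 + A^-9 - A^-5 + A^-1 - A^3 - A^11, w = +9
1 component, writhe +9, over 11 crossings
det 9, colorings 9 of 3^11 — tricolorable
observation: |V(-1)| = 9: so tricolorable, since 3 divides 9
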